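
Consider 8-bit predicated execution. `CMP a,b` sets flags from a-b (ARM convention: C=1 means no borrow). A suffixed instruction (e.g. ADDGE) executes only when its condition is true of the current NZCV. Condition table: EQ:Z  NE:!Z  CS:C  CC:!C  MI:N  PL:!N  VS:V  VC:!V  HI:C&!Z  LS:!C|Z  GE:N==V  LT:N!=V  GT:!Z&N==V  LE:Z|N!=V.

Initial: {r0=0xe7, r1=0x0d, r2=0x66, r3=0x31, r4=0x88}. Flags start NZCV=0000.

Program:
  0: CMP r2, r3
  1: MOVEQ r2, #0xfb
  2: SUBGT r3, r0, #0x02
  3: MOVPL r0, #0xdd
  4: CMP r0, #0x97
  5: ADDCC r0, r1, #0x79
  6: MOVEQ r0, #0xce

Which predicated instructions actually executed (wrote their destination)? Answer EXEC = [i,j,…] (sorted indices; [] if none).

EXEC = [2,3]

0: ✓ CMP  NZCV=0010
1: · MOVEQ
2: ✓ SUBGT  r3←0xe5
3: ✓ MOVPL  r0←0xdd
4: ✓ CMP  NZCV=0010
5: · ADDCC
6: · MOVEQ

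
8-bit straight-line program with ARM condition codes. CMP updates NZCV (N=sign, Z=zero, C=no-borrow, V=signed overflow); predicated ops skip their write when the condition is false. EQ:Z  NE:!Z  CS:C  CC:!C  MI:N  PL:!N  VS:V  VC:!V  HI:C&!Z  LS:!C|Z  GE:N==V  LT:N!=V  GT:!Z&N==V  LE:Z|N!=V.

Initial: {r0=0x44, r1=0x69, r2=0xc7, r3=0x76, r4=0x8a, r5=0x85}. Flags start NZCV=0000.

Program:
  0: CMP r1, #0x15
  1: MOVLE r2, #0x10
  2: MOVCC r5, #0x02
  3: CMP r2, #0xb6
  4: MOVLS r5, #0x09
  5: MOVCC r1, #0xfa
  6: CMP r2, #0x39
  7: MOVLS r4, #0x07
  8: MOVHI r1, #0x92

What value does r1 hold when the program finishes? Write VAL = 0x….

VAL = 0x92

0: ✓ CMP  NZCV=0010
1: · MOVLE
2: · MOVCC
3: ✓ CMP  NZCV=0010
4: · MOVLS
5: · MOVCC
6: ✓ CMP  NZCV=1010
7: · MOVLS
8: ✓ MOVHI  r1←0x92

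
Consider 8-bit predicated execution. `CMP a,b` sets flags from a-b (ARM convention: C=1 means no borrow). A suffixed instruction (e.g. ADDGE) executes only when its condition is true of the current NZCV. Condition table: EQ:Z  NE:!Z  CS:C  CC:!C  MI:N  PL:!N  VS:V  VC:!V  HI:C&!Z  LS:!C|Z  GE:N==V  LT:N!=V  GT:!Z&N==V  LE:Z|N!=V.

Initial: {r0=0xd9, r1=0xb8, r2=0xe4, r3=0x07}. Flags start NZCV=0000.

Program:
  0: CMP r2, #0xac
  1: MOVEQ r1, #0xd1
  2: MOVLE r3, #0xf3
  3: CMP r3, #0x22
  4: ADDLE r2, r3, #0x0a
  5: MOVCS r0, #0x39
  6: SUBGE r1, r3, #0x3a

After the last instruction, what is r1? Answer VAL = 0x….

[0] flags=0010 → (cmp)
[1] flags=0010 EQ?F → skip
[2] flags=0010 LE?F → skip
[3] flags=1000 → (cmp)
[4] flags=1000 LE?T → r2=0x11
[5] flags=1000 CS?F → skip
[6] flags=1000 GE?F → skip

VAL = 0xb8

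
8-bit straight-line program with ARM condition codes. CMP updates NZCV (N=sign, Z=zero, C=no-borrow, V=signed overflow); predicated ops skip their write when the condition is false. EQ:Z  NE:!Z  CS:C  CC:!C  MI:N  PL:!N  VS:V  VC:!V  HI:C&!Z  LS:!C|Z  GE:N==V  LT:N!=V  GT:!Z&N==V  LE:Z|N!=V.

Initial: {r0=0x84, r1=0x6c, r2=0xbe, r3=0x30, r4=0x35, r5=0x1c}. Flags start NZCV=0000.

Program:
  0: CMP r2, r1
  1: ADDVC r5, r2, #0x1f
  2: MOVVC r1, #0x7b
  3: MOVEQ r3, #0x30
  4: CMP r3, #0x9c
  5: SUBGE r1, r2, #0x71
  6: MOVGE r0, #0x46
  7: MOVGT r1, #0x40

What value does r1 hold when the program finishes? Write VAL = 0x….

[0] flags=0011 → (cmp)
[1] flags=0011 VC?F → skip
[2] flags=0011 VC?F → skip
[3] flags=0011 EQ?F → skip
[4] flags=1001 → (cmp)
[5] flags=1001 GE?T → r1=0x4d
[6] flags=1001 GE?T → r0=0x46
[7] flags=1001 GT?T → r1=0x40

VAL = 0x40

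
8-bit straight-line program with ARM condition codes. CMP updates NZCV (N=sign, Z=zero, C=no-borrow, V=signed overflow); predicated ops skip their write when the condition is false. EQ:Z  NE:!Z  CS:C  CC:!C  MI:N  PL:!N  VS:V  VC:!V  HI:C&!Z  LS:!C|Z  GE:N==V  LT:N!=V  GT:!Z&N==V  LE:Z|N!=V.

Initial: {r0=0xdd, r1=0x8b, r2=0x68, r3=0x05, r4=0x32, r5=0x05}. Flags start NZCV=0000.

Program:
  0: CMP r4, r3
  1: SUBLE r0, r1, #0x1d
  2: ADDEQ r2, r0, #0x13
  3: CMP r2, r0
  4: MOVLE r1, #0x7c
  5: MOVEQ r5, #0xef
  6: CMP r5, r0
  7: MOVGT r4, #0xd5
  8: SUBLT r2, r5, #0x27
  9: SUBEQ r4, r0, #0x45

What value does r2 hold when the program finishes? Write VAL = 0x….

VAL = 0x68

0: ✓ CMP  NZCV=0010
1: · SUBLE
2: · ADDEQ
3: ✓ CMP  NZCV=1001
4: · MOVLE
5: · MOVEQ
6: ✓ CMP  NZCV=0000
7: ✓ MOVGT  r4←0xd5
8: · SUBLT
9: · SUBEQ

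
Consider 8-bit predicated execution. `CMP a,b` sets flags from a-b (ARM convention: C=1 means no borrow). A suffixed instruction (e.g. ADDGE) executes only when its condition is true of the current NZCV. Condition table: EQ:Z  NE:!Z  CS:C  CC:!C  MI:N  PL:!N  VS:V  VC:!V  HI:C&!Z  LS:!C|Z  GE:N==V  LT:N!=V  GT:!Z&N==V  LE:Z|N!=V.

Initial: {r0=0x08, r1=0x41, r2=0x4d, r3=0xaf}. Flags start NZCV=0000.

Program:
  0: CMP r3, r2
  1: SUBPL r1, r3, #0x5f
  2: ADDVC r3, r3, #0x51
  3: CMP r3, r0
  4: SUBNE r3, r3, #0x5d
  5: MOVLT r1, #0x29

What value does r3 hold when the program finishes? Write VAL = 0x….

0: ✓ CMP  NZCV=0011
1: ✓ SUBPL  r1←0x50
2: · ADDVC
3: ✓ CMP  NZCV=1010
4: ✓ SUBNE  r3←0x52
5: ✓ MOVLT  r1←0x29

VAL = 0x52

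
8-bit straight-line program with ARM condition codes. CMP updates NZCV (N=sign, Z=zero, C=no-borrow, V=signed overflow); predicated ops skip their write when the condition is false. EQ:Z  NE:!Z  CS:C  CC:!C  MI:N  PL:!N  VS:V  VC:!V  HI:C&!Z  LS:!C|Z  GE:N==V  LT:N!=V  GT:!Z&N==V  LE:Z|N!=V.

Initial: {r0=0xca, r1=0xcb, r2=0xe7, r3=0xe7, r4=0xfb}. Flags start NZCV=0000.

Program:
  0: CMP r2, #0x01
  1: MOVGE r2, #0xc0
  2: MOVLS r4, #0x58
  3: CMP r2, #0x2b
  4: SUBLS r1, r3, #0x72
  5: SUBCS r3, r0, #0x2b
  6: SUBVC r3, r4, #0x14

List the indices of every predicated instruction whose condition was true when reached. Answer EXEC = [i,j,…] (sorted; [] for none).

EXEC = [5,6]

0: ✓ CMP  NZCV=1010
1: · MOVGE
2: · MOVLS
3: ✓ CMP  NZCV=1010
4: · SUBLS
5: ✓ SUBCS  r3←0x9f
6: ✓ SUBVC  r3←0xe7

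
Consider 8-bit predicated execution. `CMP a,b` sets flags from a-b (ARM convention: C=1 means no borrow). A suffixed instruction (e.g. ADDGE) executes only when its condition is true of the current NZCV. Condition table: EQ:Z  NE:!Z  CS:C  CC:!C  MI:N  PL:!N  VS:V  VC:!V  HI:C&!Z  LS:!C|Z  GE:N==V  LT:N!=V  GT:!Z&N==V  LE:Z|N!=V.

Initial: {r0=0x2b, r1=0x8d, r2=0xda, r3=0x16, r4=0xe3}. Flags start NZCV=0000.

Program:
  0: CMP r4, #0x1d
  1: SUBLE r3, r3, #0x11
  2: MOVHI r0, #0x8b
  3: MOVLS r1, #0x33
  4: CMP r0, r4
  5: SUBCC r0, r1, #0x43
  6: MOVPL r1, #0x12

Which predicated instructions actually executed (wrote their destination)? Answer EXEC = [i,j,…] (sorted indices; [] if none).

EXEC = [1,2,5]

[0] flags=1010 → (cmp)
[1] flags=1010 LE?T → r3=0x05
[2] flags=1010 HI?T → r0=0x8b
[3] flags=1010 LS?F → skip
[4] flags=1000 → (cmp)
[5] flags=1000 CC?T → r0=0x4a
[6] flags=1000 PL?F → skip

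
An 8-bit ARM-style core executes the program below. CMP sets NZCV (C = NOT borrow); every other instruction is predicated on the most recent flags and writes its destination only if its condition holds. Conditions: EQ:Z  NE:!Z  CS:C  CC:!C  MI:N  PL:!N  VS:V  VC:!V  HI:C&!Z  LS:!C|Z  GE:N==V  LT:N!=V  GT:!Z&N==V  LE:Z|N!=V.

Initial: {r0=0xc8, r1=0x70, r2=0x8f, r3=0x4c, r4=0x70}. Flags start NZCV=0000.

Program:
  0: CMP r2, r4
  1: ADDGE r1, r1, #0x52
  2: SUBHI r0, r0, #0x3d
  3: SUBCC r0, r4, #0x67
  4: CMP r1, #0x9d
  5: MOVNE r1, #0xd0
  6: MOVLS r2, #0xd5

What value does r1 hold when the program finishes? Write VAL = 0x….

[0] flags=0011 → (cmp)
[1] flags=0011 GE?F → skip
[2] flags=0011 HI?T → r0=0x8b
[3] flags=0011 CC?F → skip
[4] flags=1001 → (cmp)
[5] flags=1001 NE?T → r1=0xd0
[6] flags=1001 LS?T → r2=0xd5

VAL = 0xd0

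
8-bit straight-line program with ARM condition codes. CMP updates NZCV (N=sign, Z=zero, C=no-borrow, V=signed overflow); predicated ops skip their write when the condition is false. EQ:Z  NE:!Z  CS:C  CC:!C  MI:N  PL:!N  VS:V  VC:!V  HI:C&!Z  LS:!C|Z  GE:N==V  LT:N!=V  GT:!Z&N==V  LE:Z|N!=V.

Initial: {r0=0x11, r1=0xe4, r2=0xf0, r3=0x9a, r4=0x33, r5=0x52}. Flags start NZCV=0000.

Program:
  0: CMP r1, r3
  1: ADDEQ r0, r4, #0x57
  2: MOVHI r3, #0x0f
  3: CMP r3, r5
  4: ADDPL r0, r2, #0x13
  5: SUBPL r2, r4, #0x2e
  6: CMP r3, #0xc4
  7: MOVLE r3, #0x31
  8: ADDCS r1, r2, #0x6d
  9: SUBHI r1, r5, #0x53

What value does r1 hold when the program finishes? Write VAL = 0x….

VAL = 0xe4

[0] flags=0010 → (cmp)
[1] flags=0010 EQ?F → skip
[2] flags=0010 HI?T → r3=0x0f
[3] flags=1000 → (cmp)
[4] flags=1000 PL?F → skip
[5] flags=1000 PL?F → skip
[6] flags=0000 → (cmp)
[7] flags=0000 LE?F → skip
[8] flags=0000 CS?F → skip
[9] flags=0000 HI?F → skip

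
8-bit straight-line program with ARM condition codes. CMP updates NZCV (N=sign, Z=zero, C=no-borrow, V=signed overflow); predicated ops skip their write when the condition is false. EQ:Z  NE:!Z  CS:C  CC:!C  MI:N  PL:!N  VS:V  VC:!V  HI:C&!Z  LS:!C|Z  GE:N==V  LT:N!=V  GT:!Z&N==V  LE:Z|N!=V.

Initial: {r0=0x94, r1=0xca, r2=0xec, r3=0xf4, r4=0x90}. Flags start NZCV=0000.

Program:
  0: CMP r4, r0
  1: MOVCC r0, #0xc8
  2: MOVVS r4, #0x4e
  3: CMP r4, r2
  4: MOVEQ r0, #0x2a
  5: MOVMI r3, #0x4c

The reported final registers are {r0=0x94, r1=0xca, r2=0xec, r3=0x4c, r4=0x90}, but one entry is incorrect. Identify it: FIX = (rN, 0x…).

FIX = (r0, 0xc8)

0: ✓ CMP  NZCV=1000
1: ✓ MOVCC  r0←0xc8
2: · MOVVS
3: ✓ CMP  NZCV=1000
4: · MOVEQ
5: ✓ MOVMI  r3←0x4c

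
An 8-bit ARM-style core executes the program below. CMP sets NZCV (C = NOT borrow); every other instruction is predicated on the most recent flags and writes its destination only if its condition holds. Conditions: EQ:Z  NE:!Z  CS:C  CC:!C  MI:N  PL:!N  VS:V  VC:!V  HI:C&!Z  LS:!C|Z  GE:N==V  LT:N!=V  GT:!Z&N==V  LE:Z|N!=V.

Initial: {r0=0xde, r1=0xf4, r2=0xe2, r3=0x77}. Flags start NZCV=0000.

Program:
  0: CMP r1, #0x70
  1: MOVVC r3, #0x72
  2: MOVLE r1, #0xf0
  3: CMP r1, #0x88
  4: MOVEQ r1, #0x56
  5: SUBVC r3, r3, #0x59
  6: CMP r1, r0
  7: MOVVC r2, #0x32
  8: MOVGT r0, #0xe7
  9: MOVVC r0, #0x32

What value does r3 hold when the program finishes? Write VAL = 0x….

[0] flags=1010 → (cmp)
[1] flags=1010 VC?T → r3=0x72
[2] flags=1010 LE?T → r1=0xf0
[3] flags=0010 → (cmp)
[4] flags=0010 EQ?F → skip
[5] flags=0010 VC?T → r3=0x19
[6] flags=0010 → (cmp)
[7] flags=0010 VC?T → r2=0x32
[8] flags=0010 GT?T → r0=0xe7
[9] flags=0010 VC?T → r0=0x32

VAL = 0x19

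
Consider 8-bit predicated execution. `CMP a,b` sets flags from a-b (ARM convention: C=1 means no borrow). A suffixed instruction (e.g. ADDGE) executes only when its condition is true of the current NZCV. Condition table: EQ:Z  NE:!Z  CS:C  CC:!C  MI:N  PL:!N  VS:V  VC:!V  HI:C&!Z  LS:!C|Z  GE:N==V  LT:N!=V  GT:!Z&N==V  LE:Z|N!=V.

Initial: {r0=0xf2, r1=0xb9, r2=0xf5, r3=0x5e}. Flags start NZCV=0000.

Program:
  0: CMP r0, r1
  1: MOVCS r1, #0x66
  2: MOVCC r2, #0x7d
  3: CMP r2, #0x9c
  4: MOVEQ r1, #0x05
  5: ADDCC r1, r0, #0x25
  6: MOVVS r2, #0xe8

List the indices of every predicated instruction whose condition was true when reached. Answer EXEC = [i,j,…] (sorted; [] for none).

[0] flags=0010 → (cmp)
[1] flags=0010 CS?T → r1=0x66
[2] flags=0010 CC?F → skip
[3] flags=0010 → (cmp)
[4] flags=0010 EQ?F → skip
[5] flags=0010 CC?F → skip
[6] flags=0010 VS?F → skip

EXEC = [1]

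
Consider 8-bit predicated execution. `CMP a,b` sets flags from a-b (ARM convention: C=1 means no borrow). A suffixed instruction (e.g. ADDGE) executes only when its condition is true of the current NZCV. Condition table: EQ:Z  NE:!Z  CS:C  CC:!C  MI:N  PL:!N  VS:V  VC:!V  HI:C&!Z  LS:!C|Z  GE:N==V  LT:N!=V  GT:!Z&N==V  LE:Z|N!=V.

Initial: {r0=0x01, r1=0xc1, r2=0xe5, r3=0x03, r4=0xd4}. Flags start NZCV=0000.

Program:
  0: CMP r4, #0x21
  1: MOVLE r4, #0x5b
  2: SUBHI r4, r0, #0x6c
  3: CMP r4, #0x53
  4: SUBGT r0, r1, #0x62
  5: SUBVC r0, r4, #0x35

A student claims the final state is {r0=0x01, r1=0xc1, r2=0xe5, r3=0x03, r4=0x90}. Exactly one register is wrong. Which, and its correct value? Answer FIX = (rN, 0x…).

FIX = (r4, 0x95)

[0] flags=1010 → (cmp)
[1] flags=1010 LE?T → r4=0x5b
[2] flags=1010 HI?T → r4=0x95
[3] flags=0011 → (cmp)
[4] flags=0011 GT?F → skip
[5] flags=0011 VC?F → skip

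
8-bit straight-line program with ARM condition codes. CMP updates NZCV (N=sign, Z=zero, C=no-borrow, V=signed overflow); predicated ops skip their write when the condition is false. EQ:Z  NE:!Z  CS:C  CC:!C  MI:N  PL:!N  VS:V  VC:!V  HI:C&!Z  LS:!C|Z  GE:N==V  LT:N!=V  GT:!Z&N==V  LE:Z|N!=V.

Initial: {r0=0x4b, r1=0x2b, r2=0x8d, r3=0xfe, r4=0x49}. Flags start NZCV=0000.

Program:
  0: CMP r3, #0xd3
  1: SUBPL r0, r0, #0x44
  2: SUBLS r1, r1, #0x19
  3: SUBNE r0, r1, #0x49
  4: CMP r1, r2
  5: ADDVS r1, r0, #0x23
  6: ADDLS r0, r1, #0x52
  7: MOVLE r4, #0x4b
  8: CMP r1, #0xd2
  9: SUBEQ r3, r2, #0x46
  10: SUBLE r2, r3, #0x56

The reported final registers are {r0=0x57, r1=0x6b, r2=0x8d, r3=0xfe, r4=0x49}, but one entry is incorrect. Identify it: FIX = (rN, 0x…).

[0] flags=0010 → (cmp)
[1] flags=0010 PL?T → r0=0x07
[2] flags=0010 LS?F → skip
[3] flags=0010 NE?T → r0=0xe2
[4] flags=1001 → (cmp)
[5] flags=1001 VS?T → r1=0x05
[6] flags=1001 LS?T → r0=0x57
[7] flags=1001 LE?F → skip
[8] flags=0000 → (cmp)
[9] flags=0000 EQ?F → skip
[10] flags=0000 LE?F → skip

FIX = (r1, 0x05)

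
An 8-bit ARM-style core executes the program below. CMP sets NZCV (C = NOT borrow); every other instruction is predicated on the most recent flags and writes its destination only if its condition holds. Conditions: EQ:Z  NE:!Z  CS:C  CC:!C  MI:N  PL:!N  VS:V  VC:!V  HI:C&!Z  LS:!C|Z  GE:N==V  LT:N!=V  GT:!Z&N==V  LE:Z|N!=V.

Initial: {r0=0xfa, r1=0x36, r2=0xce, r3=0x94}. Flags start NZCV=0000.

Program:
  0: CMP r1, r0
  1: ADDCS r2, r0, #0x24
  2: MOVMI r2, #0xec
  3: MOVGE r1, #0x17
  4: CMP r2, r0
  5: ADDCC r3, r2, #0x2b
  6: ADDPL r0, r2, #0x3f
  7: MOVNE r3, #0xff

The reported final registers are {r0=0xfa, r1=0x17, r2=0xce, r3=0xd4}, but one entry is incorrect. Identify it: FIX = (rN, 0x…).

FIX = (r3, 0xff)

0: ✓ CMP  NZCV=0000
1: · ADDCS
2: · MOVMI
3: ✓ MOVGE  r1←0x17
4: ✓ CMP  NZCV=1000
5: ✓ ADDCC  r3←0xf9
6: · ADDPL
7: ✓ MOVNE  r3←0xff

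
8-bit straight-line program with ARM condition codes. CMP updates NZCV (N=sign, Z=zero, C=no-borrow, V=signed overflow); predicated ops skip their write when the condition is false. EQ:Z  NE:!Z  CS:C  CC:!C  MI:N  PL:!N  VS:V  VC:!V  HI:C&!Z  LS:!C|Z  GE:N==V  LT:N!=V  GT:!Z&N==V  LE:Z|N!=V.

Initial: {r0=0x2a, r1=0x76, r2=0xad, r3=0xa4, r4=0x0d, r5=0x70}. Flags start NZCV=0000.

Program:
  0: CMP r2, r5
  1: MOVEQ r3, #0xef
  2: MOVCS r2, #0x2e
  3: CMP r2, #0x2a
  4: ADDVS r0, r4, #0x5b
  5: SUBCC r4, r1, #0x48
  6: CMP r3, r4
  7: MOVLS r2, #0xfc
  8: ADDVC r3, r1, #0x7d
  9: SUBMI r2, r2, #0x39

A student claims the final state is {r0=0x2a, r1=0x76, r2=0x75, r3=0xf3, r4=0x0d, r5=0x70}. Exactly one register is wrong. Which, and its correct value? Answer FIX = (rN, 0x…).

FIX = (r2, 0xf5)

0: ✓ CMP  NZCV=0011
1: · MOVEQ
2: ✓ MOVCS  r2←0x2e
3: ✓ CMP  NZCV=0010
4: · ADDVS
5: · SUBCC
6: ✓ CMP  NZCV=1010
7: · MOVLS
8: ✓ ADDVC  r3←0xf3
9: ✓ SUBMI  r2←0xf5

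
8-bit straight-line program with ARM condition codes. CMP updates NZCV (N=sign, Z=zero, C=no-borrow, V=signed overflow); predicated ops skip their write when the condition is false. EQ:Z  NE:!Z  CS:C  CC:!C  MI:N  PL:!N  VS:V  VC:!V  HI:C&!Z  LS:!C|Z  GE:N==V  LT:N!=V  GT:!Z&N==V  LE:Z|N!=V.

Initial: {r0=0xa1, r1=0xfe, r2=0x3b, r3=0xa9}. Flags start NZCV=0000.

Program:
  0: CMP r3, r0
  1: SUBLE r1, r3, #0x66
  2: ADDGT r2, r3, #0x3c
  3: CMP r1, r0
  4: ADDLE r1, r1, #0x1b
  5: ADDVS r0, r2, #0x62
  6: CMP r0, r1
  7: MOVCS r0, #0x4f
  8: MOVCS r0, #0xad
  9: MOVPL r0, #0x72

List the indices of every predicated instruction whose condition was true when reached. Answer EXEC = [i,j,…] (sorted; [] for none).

0: ✓ CMP  NZCV=0010
1: · SUBLE
2: ✓ ADDGT  r2←0xe5
3: ✓ CMP  NZCV=0010
4: · ADDLE
5: · ADDVS
6: ✓ CMP  NZCV=1000
7: · MOVCS
8: · MOVCS
9: · MOVPL

EXEC = [2]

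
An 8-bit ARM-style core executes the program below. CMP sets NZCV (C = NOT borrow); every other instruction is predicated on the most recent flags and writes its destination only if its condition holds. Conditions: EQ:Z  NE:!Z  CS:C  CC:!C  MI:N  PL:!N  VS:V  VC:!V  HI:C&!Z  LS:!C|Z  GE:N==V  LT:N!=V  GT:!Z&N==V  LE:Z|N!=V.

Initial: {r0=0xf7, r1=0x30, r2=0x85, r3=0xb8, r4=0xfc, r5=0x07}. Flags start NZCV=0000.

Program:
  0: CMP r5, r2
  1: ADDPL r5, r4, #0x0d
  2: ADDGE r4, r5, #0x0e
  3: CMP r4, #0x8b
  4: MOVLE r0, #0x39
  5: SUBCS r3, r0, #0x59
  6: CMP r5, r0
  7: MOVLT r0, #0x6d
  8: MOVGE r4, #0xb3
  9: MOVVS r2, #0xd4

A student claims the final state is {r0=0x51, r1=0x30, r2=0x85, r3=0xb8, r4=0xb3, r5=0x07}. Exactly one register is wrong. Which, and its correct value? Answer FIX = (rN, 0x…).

FIX = (r0, 0xf7)

0: ✓ CMP  NZCV=1001
1: · ADDPL
2: ✓ ADDGE  r4←0x15
3: ✓ CMP  NZCV=1001
4: · MOVLE
5: · SUBCS
6: ✓ CMP  NZCV=0000
7: · MOVLT
8: ✓ MOVGE  r4←0xb3
9: · MOVVS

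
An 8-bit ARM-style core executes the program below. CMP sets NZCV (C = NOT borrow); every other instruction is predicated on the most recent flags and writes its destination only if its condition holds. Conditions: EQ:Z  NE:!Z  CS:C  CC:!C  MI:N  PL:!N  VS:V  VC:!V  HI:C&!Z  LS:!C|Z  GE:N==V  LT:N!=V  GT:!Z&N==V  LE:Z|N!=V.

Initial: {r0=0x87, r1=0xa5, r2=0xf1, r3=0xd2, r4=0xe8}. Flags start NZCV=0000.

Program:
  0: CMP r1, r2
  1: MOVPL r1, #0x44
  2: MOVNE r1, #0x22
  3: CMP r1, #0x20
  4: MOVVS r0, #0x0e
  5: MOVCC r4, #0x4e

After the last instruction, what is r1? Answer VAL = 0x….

[0] flags=1000 → (cmp)
[1] flags=1000 PL?F → skip
[2] flags=1000 NE?T → r1=0x22
[3] flags=0010 → (cmp)
[4] flags=0010 VS?F → skip
[5] flags=0010 CC?F → skip

VAL = 0x22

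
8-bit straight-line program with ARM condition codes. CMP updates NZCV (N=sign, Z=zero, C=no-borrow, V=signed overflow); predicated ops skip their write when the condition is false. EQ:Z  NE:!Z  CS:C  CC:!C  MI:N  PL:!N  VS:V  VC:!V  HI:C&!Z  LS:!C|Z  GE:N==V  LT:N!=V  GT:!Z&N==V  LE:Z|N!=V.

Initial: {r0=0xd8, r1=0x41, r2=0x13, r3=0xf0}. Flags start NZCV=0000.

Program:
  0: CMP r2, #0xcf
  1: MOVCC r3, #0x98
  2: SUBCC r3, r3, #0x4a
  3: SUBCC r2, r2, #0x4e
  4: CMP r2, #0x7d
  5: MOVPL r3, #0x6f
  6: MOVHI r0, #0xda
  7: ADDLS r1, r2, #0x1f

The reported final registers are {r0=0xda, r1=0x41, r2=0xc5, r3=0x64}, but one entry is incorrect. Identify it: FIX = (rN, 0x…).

FIX = (r3, 0x6f)

[0] flags=0000 → (cmp)
[1] flags=0000 CC?T → r3=0x98
[2] flags=0000 CC?T → r3=0x4e
[3] flags=0000 CC?T → r2=0xc5
[4] flags=0011 → (cmp)
[5] flags=0011 PL?T → r3=0x6f
[6] flags=0011 HI?T → r0=0xda
[7] flags=0011 LS?F → skip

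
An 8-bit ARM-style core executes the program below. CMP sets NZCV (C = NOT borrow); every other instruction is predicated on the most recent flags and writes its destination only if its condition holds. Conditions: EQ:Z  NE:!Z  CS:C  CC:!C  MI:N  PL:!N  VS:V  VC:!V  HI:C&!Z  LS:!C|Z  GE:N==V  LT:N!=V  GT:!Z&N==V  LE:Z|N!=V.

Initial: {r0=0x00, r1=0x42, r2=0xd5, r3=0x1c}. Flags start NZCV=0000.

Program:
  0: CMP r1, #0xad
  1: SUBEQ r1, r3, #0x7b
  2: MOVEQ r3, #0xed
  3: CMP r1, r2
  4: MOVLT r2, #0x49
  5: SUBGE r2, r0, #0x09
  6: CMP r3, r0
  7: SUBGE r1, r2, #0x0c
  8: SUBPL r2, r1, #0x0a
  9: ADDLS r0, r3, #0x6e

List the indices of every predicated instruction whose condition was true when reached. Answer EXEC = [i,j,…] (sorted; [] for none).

EXEC = [5,7,8]

[0] flags=1001 → (cmp)
[1] flags=1001 EQ?F → skip
[2] flags=1001 EQ?F → skip
[3] flags=0000 → (cmp)
[4] flags=0000 LT?F → skip
[5] flags=0000 GE?T → r2=0xf7
[6] flags=0010 → (cmp)
[7] flags=0010 GE?T → r1=0xeb
[8] flags=0010 PL?T → r2=0xe1
[9] flags=0010 LS?F → skip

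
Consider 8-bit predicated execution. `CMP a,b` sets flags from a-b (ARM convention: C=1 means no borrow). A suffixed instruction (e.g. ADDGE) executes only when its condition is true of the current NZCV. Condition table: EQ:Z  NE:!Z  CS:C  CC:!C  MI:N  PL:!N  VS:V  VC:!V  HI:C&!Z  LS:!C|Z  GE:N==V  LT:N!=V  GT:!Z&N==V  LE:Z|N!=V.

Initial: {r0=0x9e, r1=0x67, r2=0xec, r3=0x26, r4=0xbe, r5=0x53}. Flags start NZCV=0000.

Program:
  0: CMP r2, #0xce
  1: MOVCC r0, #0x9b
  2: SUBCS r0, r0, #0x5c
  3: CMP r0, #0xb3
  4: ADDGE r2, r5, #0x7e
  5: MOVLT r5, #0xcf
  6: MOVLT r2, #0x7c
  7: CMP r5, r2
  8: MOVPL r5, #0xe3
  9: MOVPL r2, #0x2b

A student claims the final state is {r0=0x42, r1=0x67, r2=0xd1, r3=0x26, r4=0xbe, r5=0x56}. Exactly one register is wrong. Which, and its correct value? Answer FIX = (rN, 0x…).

FIX = (r5, 0x53)

[0] flags=0010 → (cmp)
[1] flags=0010 CC?F → skip
[2] flags=0010 CS?T → r0=0x42
[3] flags=1001 → (cmp)
[4] flags=1001 GE?T → r2=0xd1
[5] flags=1001 LT?F → skip
[6] flags=1001 LT?F → skip
[7] flags=1001 → (cmp)
[8] flags=1001 PL?F → skip
[9] flags=1001 PL?F → skip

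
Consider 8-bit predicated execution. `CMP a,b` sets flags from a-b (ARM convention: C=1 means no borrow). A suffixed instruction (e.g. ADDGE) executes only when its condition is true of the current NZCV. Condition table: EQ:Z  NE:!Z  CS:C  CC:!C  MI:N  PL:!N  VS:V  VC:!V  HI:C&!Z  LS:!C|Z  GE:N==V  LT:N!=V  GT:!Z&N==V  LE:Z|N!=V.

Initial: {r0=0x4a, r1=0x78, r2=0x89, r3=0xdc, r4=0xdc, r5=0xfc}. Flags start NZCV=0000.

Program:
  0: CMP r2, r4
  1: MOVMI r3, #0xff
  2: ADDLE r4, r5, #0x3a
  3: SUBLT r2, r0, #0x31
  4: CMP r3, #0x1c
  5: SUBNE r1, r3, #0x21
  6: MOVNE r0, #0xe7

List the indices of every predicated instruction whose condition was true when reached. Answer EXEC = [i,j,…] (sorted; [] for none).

EXEC = [1,2,3,5,6]

0: ✓ CMP  NZCV=1000
1: ✓ MOVMI  r3←0xff
2: ✓ ADDLE  r4←0x36
3: ✓ SUBLT  r2←0x19
4: ✓ CMP  NZCV=1010
5: ✓ SUBNE  r1←0xde
6: ✓ MOVNE  r0←0xe7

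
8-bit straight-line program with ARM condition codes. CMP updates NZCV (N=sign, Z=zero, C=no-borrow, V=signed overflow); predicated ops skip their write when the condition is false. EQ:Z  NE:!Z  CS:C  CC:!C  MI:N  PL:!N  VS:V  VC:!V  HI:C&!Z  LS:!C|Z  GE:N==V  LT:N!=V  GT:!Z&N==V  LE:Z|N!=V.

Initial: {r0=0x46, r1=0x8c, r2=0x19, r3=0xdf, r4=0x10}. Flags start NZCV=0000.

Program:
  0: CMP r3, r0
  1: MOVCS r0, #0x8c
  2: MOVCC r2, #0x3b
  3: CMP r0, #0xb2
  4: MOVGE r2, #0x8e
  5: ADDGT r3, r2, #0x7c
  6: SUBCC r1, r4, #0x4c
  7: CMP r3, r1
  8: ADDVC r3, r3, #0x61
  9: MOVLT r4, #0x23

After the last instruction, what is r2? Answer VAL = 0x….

VAL = 0x19

[0] flags=1010 → (cmp)
[1] flags=1010 CS?T → r0=0x8c
[2] flags=1010 CC?F → skip
[3] flags=1000 → (cmp)
[4] flags=1000 GE?F → skip
[5] flags=1000 GT?F → skip
[6] flags=1000 CC?T → r1=0xc4
[7] flags=0010 → (cmp)
[8] flags=0010 VC?T → r3=0x40
[9] flags=0010 LT?F → skip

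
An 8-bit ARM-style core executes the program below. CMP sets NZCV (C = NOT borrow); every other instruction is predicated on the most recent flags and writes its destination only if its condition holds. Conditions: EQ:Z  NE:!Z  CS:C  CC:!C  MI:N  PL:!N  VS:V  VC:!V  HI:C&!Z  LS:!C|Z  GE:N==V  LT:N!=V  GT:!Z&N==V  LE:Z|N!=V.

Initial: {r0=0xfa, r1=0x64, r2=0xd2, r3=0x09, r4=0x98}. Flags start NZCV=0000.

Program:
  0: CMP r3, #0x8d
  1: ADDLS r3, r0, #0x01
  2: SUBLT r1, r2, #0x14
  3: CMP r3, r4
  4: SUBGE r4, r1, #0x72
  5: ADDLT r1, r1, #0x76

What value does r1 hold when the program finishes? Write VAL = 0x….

VAL = 0x64

[0] flags=0000 → (cmp)
[1] flags=0000 LS?T → r3=0xfb
[2] flags=0000 LT?F → skip
[3] flags=0010 → (cmp)
[4] flags=0010 GE?T → r4=0xf2
[5] flags=0010 LT?F → skip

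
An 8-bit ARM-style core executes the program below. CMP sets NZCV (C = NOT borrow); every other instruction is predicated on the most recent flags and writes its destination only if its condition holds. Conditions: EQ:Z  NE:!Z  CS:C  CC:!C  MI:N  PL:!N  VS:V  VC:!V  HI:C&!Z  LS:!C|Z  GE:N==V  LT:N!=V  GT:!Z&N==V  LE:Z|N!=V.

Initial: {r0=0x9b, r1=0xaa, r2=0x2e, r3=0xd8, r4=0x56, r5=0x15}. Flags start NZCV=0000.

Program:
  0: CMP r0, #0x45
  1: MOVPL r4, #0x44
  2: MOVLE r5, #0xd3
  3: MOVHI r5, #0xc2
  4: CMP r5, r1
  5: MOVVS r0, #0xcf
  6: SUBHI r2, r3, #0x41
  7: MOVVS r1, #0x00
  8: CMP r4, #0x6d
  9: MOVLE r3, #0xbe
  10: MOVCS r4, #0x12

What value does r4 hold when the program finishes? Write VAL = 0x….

0: ✓ CMP  NZCV=0011
1: ✓ MOVPL  r4←0x44
2: ✓ MOVLE  r5←0xd3
3: ✓ MOVHI  r5←0xc2
4: ✓ CMP  NZCV=0010
5: · MOVVS
6: ✓ SUBHI  r2←0x97
7: · MOVVS
8: ✓ CMP  NZCV=1000
9: ✓ MOVLE  r3←0xbe
10: · MOVCS

VAL = 0x44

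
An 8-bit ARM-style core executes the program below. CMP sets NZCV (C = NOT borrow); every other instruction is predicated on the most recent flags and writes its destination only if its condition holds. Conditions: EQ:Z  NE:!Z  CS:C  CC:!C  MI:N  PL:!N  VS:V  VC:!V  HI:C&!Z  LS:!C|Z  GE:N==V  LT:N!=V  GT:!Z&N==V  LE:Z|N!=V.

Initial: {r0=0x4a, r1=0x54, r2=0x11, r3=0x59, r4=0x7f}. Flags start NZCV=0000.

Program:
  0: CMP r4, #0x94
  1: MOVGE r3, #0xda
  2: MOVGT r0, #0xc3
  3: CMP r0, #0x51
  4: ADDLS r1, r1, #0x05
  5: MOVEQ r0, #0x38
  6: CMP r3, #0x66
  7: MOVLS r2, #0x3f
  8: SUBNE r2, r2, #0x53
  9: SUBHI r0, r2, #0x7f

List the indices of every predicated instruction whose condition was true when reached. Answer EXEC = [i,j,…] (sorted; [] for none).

EXEC = [1,2,8,9]

[0] flags=1001 → (cmp)
[1] flags=1001 GE?T → r3=0xda
[2] flags=1001 GT?T → r0=0xc3
[3] flags=0011 → (cmp)
[4] flags=0011 LS?F → skip
[5] flags=0011 EQ?F → skip
[6] flags=0011 → (cmp)
[7] flags=0011 LS?F → skip
[8] flags=0011 NE?T → r2=0xbe
[9] flags=0011 HI?T → r0=0x3f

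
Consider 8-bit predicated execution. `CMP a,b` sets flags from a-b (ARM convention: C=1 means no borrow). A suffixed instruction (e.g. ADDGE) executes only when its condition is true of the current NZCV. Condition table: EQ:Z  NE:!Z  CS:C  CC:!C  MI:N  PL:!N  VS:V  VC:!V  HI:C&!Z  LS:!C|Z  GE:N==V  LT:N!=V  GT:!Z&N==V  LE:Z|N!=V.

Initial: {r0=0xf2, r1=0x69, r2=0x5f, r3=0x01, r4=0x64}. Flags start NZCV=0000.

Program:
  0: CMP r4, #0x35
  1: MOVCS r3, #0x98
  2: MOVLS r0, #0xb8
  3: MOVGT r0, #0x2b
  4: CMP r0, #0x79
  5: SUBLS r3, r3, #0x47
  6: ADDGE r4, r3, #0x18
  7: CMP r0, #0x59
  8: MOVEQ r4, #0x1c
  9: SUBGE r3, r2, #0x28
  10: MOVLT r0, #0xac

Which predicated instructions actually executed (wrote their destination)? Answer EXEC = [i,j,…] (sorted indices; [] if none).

0: ✓ CMP  NZCV=0010
1: ✓ MOVCS  r3←0x98
2: · MOVLS
3: ✓ MOVGT  r0←0x2b
4: ✓ CMP  NZCV=1000
5: ✓ SUBLS  r3←0x51
6: · ADDGE
7: ✓ CMP  NZCV=1000
8: · MOVEQ
9: · SUBGE
10: ✓ MOVLT  r0←0xac

EXEC = [1,3,5,10]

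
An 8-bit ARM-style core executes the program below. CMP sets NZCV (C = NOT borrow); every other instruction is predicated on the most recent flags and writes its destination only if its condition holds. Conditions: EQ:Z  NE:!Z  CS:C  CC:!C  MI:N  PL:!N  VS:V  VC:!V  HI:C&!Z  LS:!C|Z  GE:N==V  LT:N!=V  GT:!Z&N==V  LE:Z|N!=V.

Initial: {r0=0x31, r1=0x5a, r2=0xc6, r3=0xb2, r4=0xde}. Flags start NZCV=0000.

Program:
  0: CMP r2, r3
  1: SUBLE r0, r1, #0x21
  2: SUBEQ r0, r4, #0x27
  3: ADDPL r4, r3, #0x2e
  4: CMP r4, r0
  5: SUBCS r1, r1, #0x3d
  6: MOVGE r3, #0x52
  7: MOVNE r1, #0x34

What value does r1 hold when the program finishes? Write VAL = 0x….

0: ✓ CMP  NZCV=0010
1: · SUBLE
2: · SUBEQ
3: ✓ ADDPL  r4←0xe0
4: ✓ CMP  NZCV=1010
5: ✓ SUBCS  r1←0x1d
6: · MOVGE
7: ✓ MOVNE  r1←0x34

VAL = 0x34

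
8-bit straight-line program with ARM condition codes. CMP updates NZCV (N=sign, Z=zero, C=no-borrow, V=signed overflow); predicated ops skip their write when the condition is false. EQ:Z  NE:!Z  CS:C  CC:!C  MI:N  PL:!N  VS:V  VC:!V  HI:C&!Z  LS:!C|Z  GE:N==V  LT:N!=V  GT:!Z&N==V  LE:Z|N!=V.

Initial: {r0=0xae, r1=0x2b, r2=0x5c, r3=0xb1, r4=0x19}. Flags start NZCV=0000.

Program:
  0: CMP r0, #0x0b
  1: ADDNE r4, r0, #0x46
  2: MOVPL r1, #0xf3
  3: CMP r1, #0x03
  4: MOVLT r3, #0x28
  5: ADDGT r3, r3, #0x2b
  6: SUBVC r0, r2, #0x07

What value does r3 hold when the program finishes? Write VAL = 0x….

[0] flags=1010 → (cmp)
[1] flags=1010 NE?T → r4=0xf4
[2] flags=1010 PL?F → skip
[3] flags=0010 → (cmp)
[4] flags=0010 LT?F → skip
[5] flags=0010 GT?T → r3=0xdc
[6] flags=0010 VC?T → r0=0x55

VAL = 0xdc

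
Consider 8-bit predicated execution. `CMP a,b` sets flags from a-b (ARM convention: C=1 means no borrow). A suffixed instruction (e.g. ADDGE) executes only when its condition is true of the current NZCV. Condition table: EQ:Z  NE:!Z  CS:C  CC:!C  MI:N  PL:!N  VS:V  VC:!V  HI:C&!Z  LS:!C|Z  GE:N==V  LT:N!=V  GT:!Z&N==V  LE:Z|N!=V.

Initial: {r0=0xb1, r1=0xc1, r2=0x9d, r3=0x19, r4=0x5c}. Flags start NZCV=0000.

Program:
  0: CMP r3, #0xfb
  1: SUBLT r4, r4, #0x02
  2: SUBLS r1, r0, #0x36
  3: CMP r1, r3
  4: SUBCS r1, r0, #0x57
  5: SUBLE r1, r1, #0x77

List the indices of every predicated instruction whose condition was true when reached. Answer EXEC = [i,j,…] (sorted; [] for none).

EXEC = [2,4]

[0] flags=0000 → (cmp)
[1] flags=0000 LT?F → skip
[2] flags=0000 LS?T → r1=0x7b
[3] flags=0010 → (cmp)
[4] flags=0010 CS?T → r1=0x5a
[5] flags=0010 LE?F → skip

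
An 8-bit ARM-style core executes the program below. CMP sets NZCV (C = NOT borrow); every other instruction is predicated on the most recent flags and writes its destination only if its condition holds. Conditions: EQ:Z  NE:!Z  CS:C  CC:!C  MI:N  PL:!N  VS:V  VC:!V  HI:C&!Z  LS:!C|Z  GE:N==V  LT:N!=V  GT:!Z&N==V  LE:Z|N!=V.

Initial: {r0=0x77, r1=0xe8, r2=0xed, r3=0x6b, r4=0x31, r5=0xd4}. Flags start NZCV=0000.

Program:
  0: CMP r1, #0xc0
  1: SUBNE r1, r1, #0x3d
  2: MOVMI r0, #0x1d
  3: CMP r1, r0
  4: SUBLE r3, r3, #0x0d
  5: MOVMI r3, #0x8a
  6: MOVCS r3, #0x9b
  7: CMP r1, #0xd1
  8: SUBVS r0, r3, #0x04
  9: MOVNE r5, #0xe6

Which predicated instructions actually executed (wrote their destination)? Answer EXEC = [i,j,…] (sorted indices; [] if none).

[0] flags=0010 → (cmp)
[1] flags=0010 NE?T → r1=0xab
[2] flags=0010 MI?F → skip
[3] flags=0011 → (cmp)
[4] flags=0011 LE?T → r3=0x5e
[5] flags=0011 MI?F → skip
[6] flags=0011 CS?T → r3=0x9b
[7] flags=1000 → (cmp)
[8] flags=1000 VS?F → skip
[9] flags=1000 NE?T → r5=0xe6

EXEC = [1,4,6,9]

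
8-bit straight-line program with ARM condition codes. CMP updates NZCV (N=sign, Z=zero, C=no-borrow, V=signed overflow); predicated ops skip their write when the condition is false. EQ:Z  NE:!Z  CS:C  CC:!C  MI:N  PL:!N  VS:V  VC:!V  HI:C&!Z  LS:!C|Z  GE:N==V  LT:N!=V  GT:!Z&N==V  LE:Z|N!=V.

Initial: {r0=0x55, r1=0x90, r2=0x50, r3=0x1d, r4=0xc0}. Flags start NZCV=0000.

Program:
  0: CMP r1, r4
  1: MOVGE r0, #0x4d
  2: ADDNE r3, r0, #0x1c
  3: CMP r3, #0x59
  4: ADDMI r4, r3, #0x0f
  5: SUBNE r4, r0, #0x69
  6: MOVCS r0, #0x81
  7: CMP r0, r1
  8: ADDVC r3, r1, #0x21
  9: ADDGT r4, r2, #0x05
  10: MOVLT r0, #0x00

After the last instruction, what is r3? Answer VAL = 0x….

0: ✓ CMP  NZCV=1000
1: · MOVGE
2: ✓ ADDNE  r3←0x71
3: ✓ CMP  NZCV=0010
4: · ADDMI
5: ✓ SUBNE  r4←0xec
6: ✓ MOVCS  r0←0x81
7: ✓ CMP  NZCV=1000
8: ✓ ADDVC  r3←0xb1
9: · ADDGT
10: ✓ MOVLT  r0←0x00

VAL = 0xb1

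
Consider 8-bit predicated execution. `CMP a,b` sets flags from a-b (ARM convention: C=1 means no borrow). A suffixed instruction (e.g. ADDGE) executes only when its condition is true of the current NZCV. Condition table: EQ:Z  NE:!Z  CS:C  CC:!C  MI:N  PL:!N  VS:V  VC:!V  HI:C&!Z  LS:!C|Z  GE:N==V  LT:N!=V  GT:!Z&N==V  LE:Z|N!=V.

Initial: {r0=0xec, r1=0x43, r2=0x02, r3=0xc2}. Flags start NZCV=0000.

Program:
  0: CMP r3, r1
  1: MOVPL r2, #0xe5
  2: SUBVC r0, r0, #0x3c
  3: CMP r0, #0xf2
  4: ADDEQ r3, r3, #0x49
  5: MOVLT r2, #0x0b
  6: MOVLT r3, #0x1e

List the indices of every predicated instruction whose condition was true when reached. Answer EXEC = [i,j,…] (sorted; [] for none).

0: ✓ CMP  NZCV=0011
1: ✓ MOVPL  r2←0xe5
2: · SUBVC
3: ✓ CMP  NZCV=1000
4: · ADDEQ
5: ✓ MOVLT  r2←0x0b
6: ✓ MOVLT  r3←0x1e

EXEC = [1,5,6]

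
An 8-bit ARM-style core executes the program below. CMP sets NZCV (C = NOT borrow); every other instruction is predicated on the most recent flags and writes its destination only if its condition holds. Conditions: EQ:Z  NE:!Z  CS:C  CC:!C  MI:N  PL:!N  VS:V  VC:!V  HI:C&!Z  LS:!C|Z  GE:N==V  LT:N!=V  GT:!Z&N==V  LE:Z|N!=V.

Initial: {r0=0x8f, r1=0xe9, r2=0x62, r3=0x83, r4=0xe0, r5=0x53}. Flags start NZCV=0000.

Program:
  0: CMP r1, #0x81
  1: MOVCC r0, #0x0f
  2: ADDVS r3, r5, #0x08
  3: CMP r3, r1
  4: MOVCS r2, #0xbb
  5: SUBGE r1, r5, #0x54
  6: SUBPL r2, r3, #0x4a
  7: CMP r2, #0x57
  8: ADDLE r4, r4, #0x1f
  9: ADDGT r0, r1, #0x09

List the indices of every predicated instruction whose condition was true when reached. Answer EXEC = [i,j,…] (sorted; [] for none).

[0] flags=0010 → (cmp)
[1] flags=0010 CC?F → skip
[2] flags=0010 VS?F → skip
[3] flags=1000 → (cmp)
[4] flags=1000 CS?F → skip
[5] flags=1000 GE?F → skip
[6] flags=1000 PL?F → skip
[7] flags=0010 → (cmp)
[8] flags=0010 LE?F → skip
[9] flags=0010 GT?T → r0=0xf2

EXEC = [9]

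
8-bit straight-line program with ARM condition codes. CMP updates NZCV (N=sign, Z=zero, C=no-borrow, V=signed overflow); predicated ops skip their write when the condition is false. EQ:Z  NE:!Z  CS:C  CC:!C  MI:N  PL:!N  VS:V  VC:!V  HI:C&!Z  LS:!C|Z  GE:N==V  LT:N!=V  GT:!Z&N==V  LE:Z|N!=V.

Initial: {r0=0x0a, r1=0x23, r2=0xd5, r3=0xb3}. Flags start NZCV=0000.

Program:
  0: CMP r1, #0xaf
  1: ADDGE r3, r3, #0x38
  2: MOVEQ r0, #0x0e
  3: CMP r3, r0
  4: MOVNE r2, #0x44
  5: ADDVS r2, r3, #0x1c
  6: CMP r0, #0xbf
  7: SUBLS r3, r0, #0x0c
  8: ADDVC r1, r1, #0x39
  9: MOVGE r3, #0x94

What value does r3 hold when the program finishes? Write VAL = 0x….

0: ✓ CMP  NZCV=0000
1: ✓ ADDGE  r3←0xeb
2: · MOVEQ
3: ✓ CMP  NZCV=1010
4: ✓ MOVNE  r2←0x44
5: · ADDVS
6: ✓ CMP  NZCV=0000
7: ✓ SUBLS  r3←0xfe
8: ✓ ADDVC  r1←0x5c
9: ✓ MOVGE  r3←0x94

VAL = 0x94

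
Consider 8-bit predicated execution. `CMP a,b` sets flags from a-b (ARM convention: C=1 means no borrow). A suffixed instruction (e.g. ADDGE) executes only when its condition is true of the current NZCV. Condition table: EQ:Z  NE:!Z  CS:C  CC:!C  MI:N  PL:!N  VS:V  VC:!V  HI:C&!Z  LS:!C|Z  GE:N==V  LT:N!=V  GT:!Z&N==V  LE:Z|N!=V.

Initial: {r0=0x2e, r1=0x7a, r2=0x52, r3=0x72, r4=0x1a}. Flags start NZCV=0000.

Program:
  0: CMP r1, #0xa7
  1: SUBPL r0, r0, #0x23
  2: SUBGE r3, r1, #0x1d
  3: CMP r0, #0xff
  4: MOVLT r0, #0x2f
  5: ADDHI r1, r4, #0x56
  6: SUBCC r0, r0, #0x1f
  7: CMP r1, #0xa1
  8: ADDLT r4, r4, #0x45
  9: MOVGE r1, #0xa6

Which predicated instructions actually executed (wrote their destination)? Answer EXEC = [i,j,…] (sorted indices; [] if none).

EXEC = [2,6,9]

0: ✓ CMP  NZCV=1001
1: · SUBPL
2: ✓ SUBGE  r3←0x5d
3: ✓ CMP  NZCV=0000
4: · MOVLT
5: · ADDHI
6: ✓ SUBCC  r0←0x0f
7: ✓ CMP  NZCV=1001
8: · ADDLT
9: ✓ MOVGE  r1←0xa6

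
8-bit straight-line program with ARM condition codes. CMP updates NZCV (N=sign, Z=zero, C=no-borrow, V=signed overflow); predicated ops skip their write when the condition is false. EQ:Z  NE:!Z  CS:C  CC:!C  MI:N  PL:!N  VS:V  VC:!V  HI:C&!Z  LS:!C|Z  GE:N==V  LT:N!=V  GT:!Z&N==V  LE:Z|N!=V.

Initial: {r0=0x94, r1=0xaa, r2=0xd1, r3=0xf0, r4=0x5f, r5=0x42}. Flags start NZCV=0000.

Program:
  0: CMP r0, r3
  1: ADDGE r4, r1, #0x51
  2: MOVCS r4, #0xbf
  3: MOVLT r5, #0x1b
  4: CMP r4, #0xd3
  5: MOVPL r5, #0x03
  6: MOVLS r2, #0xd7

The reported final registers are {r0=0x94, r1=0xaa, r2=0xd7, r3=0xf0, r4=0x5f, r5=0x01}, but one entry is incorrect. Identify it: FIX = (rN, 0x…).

[0] flags=1000 → (cmp)
[1] flags=1000 GE?F → skip
[2] flags=1000 CS?F → skip
[3] flags=1000 LT?T → r5=0x1b
[4] flags=1001 → (cmp)
[5] flags=1001 PL?F → skip
[6] flags=1001 LS?T → r2=0xd7

FIX = (r5, 0x1b)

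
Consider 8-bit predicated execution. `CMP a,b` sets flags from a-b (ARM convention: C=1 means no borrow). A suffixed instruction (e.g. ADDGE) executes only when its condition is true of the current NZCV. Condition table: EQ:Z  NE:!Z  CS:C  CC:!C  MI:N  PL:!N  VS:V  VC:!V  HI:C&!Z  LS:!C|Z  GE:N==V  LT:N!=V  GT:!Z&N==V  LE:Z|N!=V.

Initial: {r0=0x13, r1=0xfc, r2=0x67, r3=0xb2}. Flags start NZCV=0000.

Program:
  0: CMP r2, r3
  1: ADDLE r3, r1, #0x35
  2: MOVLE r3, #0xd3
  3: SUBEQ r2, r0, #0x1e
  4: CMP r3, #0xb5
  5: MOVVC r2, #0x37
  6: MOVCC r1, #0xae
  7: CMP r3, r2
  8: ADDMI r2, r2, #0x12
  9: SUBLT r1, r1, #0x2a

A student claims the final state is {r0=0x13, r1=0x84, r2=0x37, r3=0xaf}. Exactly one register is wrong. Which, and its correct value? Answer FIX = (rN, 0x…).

FIX = (r3, 0xb2)

0: ✓ CMP  NZCV=1001
1: · ADDLE
2: · MOVLE
3: · SUBEQ
4: ✓ CMP  NZCV=1000
5: ✓ MOVVC  r2←0x37
6: ✓ MOVCC  r1←0xae
7: ✓ CMP  NZCV=0011
8: · ADDMI
9: ✓ SUBLT  r1←0x84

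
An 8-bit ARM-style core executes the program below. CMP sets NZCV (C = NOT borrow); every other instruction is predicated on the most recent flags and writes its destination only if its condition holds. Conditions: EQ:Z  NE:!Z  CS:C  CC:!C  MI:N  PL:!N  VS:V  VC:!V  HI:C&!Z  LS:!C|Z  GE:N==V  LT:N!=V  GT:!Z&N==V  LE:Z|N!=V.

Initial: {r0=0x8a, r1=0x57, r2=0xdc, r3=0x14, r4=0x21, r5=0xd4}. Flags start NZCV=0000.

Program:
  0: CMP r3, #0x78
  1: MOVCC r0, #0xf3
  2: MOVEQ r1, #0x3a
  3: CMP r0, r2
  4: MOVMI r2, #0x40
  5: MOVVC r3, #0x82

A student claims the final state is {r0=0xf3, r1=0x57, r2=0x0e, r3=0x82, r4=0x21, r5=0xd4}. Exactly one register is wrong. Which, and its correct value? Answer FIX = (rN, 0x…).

FIX = (r2, 0xdc)

[0] flags=1000 → (cmp)
[1] flags=1000 CC?T → r0=0xf3
[2] flags=1000 EQ?F → skip
[3] flags=0010 → (cmp)
[4] flags=0010 MI?F → skip
[5] flags=0010 VC?T → r3=0x82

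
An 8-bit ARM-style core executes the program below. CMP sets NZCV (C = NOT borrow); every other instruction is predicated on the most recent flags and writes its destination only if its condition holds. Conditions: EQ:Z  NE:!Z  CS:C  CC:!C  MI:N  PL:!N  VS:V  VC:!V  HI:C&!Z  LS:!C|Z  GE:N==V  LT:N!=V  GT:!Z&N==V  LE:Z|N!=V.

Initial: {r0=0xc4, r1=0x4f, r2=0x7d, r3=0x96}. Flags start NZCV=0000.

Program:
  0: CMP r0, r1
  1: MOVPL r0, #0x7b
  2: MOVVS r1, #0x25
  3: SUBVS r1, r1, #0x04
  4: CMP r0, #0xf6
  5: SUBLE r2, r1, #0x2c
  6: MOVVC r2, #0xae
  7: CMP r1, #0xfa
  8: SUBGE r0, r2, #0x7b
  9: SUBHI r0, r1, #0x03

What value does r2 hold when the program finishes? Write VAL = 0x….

[0] flags=0011 → (cmp)
[1] flags=0011 PL?T → r0=0x7b
[2] flags=0011 VS?T → r1=0x25
[3] flags=0011 VS?T → r1=0x21
[4] flags=1001 → (cmp)
[5] flags=1001 LE?F → skip
[6] flags=1001 VC?F → skip
[7] flags=0000 → (cmp)
[8] flags=0000 GE?T → r0=0x02
[9] flags=0000 HI?F → skip

VAL = 0x7d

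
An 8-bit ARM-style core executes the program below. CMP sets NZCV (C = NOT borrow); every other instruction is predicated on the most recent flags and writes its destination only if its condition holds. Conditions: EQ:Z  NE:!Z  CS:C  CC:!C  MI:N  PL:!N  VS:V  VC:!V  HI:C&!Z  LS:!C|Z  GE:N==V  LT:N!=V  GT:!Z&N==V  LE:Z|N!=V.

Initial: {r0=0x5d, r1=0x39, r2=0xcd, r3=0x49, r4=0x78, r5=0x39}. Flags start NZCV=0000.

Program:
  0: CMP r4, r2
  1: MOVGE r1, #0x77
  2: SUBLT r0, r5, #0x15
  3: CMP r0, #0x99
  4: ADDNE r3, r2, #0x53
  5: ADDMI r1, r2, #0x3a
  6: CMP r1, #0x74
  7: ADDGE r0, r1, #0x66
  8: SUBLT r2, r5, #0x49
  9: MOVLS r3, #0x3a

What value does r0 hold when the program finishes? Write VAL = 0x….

[0] flags=1001 → (cmp)
[1] flags=1001 GE?T → r1=0x77
[2] flags=1001 LT?F → skip
[3] flags=1001 → (cmp)
[4] flags=1001 NE?T → r3=0x20
[5] flags=1001 MI?T → r1=0x07
[6] flags=1000 → (cmp)
[7] flags=1000 GE?F → skip
[8] flags=1000 LT?T → r2=0xf0
[9] flags=1000 LS?T → r3=0x3a

VAL = 0x5d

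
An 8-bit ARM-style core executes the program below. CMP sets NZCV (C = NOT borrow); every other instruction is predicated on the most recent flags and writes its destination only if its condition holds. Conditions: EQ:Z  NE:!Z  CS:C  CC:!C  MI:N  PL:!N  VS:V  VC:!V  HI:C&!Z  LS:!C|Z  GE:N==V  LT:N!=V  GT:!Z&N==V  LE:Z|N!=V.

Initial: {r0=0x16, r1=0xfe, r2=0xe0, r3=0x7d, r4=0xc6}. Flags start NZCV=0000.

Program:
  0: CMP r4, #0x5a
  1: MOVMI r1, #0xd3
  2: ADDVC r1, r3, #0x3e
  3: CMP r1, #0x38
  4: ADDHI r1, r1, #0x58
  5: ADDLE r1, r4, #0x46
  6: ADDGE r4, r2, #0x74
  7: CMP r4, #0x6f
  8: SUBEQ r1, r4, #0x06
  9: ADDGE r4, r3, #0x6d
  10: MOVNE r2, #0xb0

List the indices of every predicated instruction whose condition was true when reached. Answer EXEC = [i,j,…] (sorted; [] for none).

[0] flags=0011 → (cmp)
[1] flags=0011 MI?F → skip
[2] flags=0011 VC?F → skip
[3] flags=1010 → (cmp)
[4] flags=1010 HI?T → r1=0x56
[5] flags=1010 LE?T → r1=0x0c
[6] flags=1010 GE?F → skip
[7] flags=0011 → (cmp)
[8] flags=0011 EQ?F → skip
[9] flags=0011 GE?F → skip
[10] flags=0011 NE?T → r2=0xb0

EXEC = [4,5,10]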